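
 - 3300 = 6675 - 9975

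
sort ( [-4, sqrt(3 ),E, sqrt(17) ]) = [ - 4, sqrt( 3),E,sqrt(17 )]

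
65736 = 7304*9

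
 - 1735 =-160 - 1575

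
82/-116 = -41/58= - 0.71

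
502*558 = 280116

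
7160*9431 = 67525960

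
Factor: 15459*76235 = 1178516865 = 3^1*5^1*79^1*193^1*5153^1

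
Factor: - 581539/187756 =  - 2^(  -  2) * 7^1 * 73^ ( - 1 )*643^( - 1)*83077^1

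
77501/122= 77501/122=635.25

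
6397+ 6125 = 12522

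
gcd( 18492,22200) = 12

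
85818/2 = 42909  =  42909.00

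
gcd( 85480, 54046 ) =2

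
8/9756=2/2439 = 0.00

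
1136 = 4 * 284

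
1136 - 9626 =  - 8490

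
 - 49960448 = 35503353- 85463801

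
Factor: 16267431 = 3^1*2287^1*2371^1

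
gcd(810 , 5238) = 54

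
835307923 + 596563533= 1431871456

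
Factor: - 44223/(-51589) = 3^1*23^( - 1)*2243^( - 1)*14741^1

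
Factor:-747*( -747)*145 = 80911305=3^4*5^1*29^1*83^2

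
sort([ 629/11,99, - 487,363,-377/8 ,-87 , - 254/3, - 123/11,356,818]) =[  -  487, - 87, -254/3, - 377/8, - 123/11, 629/11,99 , 356,363,818]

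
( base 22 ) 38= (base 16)4A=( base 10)74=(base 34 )26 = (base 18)42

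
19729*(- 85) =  - 1676965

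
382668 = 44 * 8697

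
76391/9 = 8487  +  8/9 = 8487.89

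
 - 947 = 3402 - 4349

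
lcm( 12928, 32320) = 64640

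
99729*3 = 299187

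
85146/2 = 42573 = 42573.00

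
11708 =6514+5194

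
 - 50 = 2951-3001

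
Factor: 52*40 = 2^5*5^1*13^1  =  2080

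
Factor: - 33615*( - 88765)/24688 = 2983835475/24688 = 2^(-4)*3^4*5^2*41^1*83^1*433^1*1543^( - 1) 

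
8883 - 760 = 8123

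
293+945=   1238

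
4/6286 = 2/3143 = 0.00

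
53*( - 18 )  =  -954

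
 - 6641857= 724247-7366104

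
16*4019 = 64304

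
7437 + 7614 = 15051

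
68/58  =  1 + 5/29 = 1.17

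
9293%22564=9293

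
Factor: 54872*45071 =2473135912  =  2^3*13^1 *19^3*3467^1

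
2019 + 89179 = 91198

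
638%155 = 18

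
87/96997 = 87/96997 = 0.00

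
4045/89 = 4045/89 = 45.45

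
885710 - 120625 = 765085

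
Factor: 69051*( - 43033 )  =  -2971471683 =- 3^1*23^1*1871^1*23017^1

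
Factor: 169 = 13^2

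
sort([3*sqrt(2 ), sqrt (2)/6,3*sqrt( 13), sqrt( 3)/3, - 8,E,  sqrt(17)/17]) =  [- 8,sqrt(2) /6,sqrt(17)/17, sqrt( 3)/3,E,3*sqrt( 2),  3*sqrt (13) ]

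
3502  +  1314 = 4816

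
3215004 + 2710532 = 5925536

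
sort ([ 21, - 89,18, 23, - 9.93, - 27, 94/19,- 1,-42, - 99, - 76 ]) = [ - 99, - 89, -76, - 42, - 27, - 9.93,  -  1,94/19, 18, 21,23] 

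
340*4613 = 1568420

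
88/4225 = 88/4225 = 0.02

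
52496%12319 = 3220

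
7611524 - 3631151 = 3980373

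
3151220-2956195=195025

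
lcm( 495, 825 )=2475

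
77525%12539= 2291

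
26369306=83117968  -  56748662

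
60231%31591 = 28640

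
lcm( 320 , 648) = 25920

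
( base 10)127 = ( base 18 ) 71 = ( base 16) 7F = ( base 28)4F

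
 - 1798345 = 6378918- 8177263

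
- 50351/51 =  - 50351/51 = -987.27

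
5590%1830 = 100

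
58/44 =1 + 7/22=1.32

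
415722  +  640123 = 1055845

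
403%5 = 3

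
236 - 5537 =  - 5301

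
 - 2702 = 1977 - 4679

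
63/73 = 63/73 = 0.86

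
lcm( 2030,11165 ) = 22330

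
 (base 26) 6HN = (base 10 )4521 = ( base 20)B61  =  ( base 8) 10651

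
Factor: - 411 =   -  3^1 * 137^1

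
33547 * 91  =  3052777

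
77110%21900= 11410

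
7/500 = 7/500 = 0.01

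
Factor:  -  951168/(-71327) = 2^7*3^1*2477^1*71327^( - 1)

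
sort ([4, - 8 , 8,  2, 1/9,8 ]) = [ - 8,  1/9, 2, 4, 8 , 8]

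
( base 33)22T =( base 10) 2273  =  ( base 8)4341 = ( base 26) 39b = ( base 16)8E1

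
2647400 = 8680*305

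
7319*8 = 58552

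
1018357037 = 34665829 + 983691208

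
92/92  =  1 = 1.00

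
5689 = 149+5540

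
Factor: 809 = 809^1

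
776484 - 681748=94736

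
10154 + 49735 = 59889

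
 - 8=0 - 8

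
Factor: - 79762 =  - 2^1 * 19^1*2099^1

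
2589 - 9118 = -6529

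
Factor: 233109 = 3^2*59^1*439^1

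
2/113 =2/113=0.02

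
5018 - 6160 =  - 1142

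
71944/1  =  71944 = 71944.00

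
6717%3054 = 609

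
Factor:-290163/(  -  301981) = 933/971 = 3^1*311^1*971^( - 1 )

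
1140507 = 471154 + 669353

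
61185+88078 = 149263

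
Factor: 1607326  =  2^1*7^1*114809^1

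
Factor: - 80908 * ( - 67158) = 2^3*3^2*7^1*13^1*41^1* 113^1*179^1 = 5433619464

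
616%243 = 130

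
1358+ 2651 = 4009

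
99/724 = 99/724 = 0.14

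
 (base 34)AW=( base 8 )564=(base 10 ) 372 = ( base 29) co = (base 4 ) 11310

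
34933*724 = 25291492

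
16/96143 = 16/96143 = 0.00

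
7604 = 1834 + 5770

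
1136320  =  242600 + 893720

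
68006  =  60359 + 7647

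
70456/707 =70456/707 = 99.65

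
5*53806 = 269030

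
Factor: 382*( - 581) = -2^1*7^1 *83^1*191^1 = -221942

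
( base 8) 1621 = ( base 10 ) 913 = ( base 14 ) 493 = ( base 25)1BD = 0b1110010001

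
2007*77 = 154539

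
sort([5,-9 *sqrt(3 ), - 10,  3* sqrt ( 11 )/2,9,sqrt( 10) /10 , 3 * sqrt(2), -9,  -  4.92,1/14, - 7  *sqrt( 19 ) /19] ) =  [-9*sqrt( 3), - 10, - 9 , -4.92, - 7*sqrt( 19)/19 , 1/14,sqrt( 10)/10, 3*sqrt( 2 ) , 3*sqrt ( 11 ) /2, 5, 9]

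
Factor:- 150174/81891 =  - 2^1 * 3^1*103^1*337^( - 1) = - 618/337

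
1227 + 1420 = 2647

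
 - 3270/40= - 327/4  =  - 81.75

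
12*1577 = 18924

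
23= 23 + 0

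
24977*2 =49954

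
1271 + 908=2179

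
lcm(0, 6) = 0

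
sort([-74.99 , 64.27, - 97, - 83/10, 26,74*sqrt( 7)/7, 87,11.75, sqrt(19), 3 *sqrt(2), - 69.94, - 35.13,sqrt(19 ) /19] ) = [ - 97, - 74.99 , - 69.94, - 35.13, - 83/10,sqrt( 19)/19, 3*sqrt (2), sqrt( 19 ), 11.75, 26, 74*sqrt(7) /7,64.27 , 87] 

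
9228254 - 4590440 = 4637814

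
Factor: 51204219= 3^1*11^1*31^1*50053^1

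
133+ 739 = 872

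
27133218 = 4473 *6066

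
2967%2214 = 753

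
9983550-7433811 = 2549739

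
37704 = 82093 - 44389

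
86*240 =20640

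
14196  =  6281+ 7915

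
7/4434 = 7/4434 = 0.00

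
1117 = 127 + 990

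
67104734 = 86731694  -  19626960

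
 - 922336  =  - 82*11248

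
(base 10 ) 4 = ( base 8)4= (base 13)4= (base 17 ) 4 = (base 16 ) 4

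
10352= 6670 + 3682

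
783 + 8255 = 9038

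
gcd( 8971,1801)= 1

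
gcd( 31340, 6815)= 5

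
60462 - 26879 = 33583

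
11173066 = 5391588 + 5781478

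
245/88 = 245/88 = 2.78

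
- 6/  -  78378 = 1/13063 = 0.00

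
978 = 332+646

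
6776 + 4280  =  11056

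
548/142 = 274/71 = 3.86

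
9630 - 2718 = 6912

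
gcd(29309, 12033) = 7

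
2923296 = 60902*48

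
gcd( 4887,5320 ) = 1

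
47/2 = 23 + 1/2=23.50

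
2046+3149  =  5195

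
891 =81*11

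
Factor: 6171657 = 3^1*103^1*19973^1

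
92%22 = 4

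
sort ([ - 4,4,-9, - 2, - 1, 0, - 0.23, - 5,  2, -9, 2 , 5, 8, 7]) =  [ - 9 ,  -  9, -5, - 4, - 2,-1 , - 0.23, 0, 2, 2, 4 , 5, 7, 8] 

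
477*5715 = 2726055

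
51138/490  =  25569/245 = 104.36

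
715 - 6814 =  - 6099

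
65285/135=483+16/27 = 483.59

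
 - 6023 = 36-6059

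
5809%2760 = 289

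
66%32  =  2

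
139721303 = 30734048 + 108987255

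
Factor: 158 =2^1*79^1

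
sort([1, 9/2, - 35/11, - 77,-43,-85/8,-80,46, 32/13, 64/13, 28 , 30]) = [- 80 ,- 77, - 43 ,-85/8, - 35/11 , 1,32/13, 9/2 , 64/13,28, 30, 46]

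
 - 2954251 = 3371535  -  6325786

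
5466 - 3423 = 2043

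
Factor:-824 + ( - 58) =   -  882 = -2^1* 3^2 * 7^2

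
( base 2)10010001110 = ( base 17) 40a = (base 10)1166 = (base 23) 24G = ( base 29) 1b6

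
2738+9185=11923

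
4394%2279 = 2115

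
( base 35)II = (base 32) K8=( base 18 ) 200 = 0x288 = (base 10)648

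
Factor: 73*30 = 2^1*3^1*5^1*73^1 = 2190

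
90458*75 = 6784350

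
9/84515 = 9/84515 =0.00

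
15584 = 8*1948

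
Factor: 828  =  2^2*3^2*23^1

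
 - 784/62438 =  -392/31219 = - 0.01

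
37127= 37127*1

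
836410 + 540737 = 1377147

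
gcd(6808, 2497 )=1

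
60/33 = 20/11=1.82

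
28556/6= 4759 + 1/3= 4759.33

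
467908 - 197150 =270758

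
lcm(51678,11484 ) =103356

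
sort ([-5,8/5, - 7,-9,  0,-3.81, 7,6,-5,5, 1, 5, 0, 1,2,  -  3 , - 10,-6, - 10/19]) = [-10 ,-9 ,-7,-6,- 5,-5, -3.81, - 3, - 10/19, 0, 0,1,1,8/5, 2, 5,5,6, 7 ] 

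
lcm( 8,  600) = 600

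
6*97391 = 584346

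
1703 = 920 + 783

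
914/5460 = 457/2730 = 0.17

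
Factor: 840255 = 3^1*5^1*13^1*31^1* 139^1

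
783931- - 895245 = 1679176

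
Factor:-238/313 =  - 2^1*7^1*17^1*313^( - 1)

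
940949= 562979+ 377970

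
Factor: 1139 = 17^1*67^1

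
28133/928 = 30+293/928 = 30.32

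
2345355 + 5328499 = 7673854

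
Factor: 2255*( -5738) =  - 2^1*5^1 * 11^1*19^1*41^1*151^1 = - 12939190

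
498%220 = 58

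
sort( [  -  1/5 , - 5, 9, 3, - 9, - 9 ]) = [-9,  -  9, - 5, - 1/5,3  ,  9] 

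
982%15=7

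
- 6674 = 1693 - 8367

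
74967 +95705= 170672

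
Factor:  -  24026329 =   -  23^1*71^1 * 14713^1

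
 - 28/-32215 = 28/32215 = 0.00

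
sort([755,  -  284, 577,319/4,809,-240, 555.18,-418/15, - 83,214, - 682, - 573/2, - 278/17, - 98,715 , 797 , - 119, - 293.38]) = [ - 682 ,-293.38 , - 573/2,-284, - 240, - 119, - 98, - 83 , - 418/15 ,-278/17 , 319/4 , 214,555.18,577,715,  755,797, 809 ] 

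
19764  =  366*54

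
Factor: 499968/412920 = 224/185= 2^5 *5^( - 1)*7^1*37^( - 1) 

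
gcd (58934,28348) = 746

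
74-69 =5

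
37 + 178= 215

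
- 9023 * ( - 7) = 63161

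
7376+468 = 7844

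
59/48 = 1+11/48=1.23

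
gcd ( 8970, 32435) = 65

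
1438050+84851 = 1522901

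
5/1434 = 5/1434 = 0.00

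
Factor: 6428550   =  2^1*3^1 *5^2  *17^1* 2521^1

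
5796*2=11592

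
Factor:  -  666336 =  - 2^5*3^1*11^1*631^1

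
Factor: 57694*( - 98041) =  - 2^1*7^1*13^1*317^1*98041^1 = - 5656377454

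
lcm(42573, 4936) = 340584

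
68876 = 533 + 68343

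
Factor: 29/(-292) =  - 2^( - 2 )*29^1*73^( - 1)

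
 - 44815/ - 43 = 1042  +  9/43  =  1042.21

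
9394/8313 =9394/8313 =1.13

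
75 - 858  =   - 783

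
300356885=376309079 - 75952194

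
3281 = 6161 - 2880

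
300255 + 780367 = 1080622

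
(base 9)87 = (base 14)59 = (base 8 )117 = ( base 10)79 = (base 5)304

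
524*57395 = 30074980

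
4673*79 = 369167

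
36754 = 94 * 391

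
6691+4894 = 11585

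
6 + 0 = 6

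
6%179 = 6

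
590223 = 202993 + 387230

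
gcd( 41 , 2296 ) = 41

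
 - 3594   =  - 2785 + -809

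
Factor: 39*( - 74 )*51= -147186 = - 2^1*3^2*13^1*17^1*37^1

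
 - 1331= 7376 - 8707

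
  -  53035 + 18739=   -  34296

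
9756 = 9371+385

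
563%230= 103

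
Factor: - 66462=-2^1*3^1*11^1*19^1 * 53^1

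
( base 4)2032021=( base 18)1A17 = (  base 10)9097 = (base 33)8bm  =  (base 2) 10001110001001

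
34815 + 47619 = 82434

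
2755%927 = 901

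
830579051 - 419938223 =410640828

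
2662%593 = 290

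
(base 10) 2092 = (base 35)1OR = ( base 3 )2212111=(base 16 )82C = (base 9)2774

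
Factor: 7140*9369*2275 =2^2*3^4 * 5^3*7^2 *13^1*17^1 * 347^1 = 152185351500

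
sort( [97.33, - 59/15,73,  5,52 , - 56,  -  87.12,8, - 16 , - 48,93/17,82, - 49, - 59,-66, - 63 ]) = [ - 87.12, - 66, - 63, - 59, - 56, - 49,- 48, - 16, -59/15 , 5, 93/17,8, 52, 73,82,  97.33 ]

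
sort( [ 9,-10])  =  [ - 10,9 ] 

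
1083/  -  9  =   - 121+2/3  =  - 120.33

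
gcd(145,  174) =29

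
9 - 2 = 7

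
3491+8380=11871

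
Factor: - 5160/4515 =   -  2^3*7^( - 1 )= - 8/7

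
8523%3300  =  1923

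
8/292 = 2/73  =  0.03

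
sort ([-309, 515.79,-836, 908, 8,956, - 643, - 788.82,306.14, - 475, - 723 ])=[ - 836, -788.82, - 723, - 643,  -  475,-309, 8, 306.14,515.79, 908, 956 ]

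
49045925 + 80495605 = 129541530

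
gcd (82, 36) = 2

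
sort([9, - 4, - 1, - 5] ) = [ - 5, - 4,  -  1, 9] 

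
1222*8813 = 10769486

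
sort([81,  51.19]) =[ 51.19, 81]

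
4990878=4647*1074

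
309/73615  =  309/73615 = 0.00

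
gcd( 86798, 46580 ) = 2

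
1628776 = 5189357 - 3560581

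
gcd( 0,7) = 7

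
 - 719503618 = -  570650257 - 148853361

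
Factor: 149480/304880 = 2^( - 1 )*101^1*103^( - 1) = 101/206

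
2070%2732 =2070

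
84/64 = 1  +  5/16 =1.31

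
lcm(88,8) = 88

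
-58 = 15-73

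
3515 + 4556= 8071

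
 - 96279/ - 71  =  96279/71 = 1356.04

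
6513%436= 409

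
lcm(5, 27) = 135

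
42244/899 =42244/899 = 46.99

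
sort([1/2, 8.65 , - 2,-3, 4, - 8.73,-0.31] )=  [ - 8.73,-3, - 2, - 0.31 , 1/2, 4, 8.65]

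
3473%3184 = 289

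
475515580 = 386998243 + 88517337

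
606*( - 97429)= - 59041974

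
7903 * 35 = 276605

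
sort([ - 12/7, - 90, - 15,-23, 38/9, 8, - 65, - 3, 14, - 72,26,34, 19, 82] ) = [  -  90, - 72,  -  65, - 23,  -  15, - 3, -12/7, 38/9, 8, 14,19,26,34, 82 ]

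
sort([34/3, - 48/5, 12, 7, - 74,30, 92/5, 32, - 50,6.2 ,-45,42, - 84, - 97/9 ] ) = [ - 84,  -  74 ,-50, - 45 , - 97/9, - 48/5, 6.2, 7, 34/3, 12, 92/5, 30, 32, 42 ]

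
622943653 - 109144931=513798722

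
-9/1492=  - 9/1492  =  - 0.01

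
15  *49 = 735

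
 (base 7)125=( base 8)104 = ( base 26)2g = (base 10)68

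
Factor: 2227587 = 3^1 * 733^1*1013^1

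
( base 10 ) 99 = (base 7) 201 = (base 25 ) 3O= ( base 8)143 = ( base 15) 69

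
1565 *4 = 6260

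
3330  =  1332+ 1998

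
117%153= 117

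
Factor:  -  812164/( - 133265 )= 2^2*5^( - 1)*11^(-1)*277^1*733^1 * 2423^ (- 1 )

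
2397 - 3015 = - 618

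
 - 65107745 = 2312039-67419784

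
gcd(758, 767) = 1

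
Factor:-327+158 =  - 13^2 = - 169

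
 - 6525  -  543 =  - 7068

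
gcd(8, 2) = 2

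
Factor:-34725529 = -34725529^1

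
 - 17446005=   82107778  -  99553783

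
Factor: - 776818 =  - 2^1*7^1*55487^1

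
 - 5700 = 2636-8336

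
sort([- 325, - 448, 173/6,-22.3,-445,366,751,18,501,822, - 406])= [-448, - 445, - 406, - 325 ,-22.3, 18,173/6, 366,501, 751, 822 ]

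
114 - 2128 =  - 2014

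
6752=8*844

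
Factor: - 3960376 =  - 2^3*7^2*10103^1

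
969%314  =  27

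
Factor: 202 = 2^1 * 101^1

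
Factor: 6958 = 2^1*7^2*71^1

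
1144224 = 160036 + 984188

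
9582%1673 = 1217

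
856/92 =214/23 = 9.30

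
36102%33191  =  2911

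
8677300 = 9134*950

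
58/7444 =29/3722 = 0.01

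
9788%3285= 3218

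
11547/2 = 11547/2 = 5773.50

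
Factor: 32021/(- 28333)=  - 11^1*29^( - 1)*41^1*71^1*977^( - 1 ) 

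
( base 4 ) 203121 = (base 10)2265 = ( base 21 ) 52i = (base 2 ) 100011011001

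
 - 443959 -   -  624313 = 180354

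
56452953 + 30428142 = 86881095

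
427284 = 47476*9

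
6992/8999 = 6992/8999 = 0.78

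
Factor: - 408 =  -2^3* 3^1 * 17^1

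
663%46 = 19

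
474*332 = 157368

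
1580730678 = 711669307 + 869061371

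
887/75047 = 887/75047=0.01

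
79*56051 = 4428029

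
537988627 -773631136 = - 235642509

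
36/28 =1 + 2/7 = 1.29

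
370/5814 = 185/2907 = 0.06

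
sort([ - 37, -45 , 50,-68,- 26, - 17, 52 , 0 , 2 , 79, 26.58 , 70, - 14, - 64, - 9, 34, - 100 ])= [ - 100, - 68, - 64,- 45,-37, -26 , - 17, - 14,- 9,0,2,26.58,34, 50 , 52 , 70,79 ] 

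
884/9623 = 884/9623 = 0.09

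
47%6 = 5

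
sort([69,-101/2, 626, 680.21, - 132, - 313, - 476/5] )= [ - 313, - 132, - 476/5,-101/2, 69,626,  680.21]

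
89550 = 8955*10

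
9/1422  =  1/158 = 0.01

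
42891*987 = 42333417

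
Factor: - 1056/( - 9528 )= 2^2*11^1*397^ (-1 ) = 44/397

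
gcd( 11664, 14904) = 648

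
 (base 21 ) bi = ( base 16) f9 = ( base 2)11111001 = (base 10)249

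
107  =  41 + 66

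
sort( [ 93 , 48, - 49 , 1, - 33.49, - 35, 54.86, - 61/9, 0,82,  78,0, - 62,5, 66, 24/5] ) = [ - 62,- 49, - 35, - 33.49, - 61/9,0, 0,1,  24/5,5, 48,54.86 , 66,78, 82,93] 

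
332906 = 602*553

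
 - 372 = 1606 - 1978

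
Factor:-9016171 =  - 17^1*251^1*2113^1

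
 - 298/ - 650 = 149/325  =  0.46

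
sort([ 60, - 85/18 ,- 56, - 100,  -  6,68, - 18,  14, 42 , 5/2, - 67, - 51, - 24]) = [  -  100, - 67, - 56, - 51, - 24, - 18, - 6, - 85/18 , 5/2,14,42, 60,68 ]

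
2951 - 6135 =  - 3184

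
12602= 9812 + 2790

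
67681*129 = 8730849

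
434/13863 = 434/13863 = 0.03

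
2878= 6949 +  - 4071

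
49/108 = 49/108 = 0.45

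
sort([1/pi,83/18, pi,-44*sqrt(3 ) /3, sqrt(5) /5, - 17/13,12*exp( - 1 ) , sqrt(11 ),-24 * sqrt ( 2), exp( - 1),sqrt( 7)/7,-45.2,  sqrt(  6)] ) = [ - 45.2, - 24*sqrt( 2 ), - 44 * sqrt( 3 ) /3, - 17/13,1/pi, exp(-1 ), sqrt( 7)/7,sqrt(5 )/5,sqrt( 6 ), pi,sqrt(11 ),12*exp( - 1) , 83/18] 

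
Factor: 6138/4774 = 9/7 = 3^2*7^( - 1 ) 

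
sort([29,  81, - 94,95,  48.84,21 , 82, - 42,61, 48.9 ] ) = [ - 94, - 42, 21, 29, 48.84, 48.9,61, 81,82, 95 ] 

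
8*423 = 3384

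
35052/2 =17526=17526.00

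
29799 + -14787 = 15012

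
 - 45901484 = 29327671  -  75229155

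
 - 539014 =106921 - 645935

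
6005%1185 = 80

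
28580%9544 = 9492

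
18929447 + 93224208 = 112153655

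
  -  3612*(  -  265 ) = 957180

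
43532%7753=4767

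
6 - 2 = 4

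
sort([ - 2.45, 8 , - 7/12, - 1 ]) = [ - 2.45, - 1 ,-7/12 , 8 ] 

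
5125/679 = 7 + 372/679 = 7.55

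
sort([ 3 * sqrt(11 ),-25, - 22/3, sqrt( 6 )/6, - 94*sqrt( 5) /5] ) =[ -94*sqrt( 5) /5, - 25,-22/3, sqrt (6 )/6, 3*sqrt(11 ) ]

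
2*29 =58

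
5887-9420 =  - 3533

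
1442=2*721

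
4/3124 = 1/781 = 0.00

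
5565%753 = 294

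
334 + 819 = 1153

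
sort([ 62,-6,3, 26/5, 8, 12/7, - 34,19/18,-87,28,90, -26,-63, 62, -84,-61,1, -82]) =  [  -  87,-84, -82, - 63,- 61,-34,-26,-6,1,19/18,12/7,3,26/5,8, 28, 62, 62,90]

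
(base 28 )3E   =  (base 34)2U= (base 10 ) 98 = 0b1100010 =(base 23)46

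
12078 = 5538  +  6540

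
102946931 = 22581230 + 80365701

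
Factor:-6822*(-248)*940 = 2^6*3^2*5^1*31^1*47^1*379^1 = 1590344640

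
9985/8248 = 9985/8248 = 1.21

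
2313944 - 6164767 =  - 3850823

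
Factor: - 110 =-2^1 *5^1*11^1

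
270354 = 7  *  38622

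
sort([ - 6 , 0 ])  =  [ -6,  0] 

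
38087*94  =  3580178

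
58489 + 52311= 110800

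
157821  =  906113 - 748292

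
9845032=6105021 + 3740011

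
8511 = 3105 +5406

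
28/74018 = 2/5287  =  0.00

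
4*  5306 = 21224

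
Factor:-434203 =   -  7^1*11^1*5639^1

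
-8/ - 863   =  8/863  =  0.01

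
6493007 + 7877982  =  14370989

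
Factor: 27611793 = 3^3*11^1*31^1 * 2999^1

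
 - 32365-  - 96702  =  64337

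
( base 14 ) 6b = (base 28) 3B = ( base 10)95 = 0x5F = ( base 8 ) 137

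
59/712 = 59/712  =  0.08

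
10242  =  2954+7288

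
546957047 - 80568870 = 466388177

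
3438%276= 126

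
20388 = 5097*4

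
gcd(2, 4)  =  2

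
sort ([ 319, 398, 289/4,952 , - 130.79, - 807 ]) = [ - 807,  -  130.79 , 289/4,319, 398,  952 ] 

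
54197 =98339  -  44142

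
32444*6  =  194664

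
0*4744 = 0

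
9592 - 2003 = 7589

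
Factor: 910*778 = 2^2*5^1*7^1*13^1 * 389^1 = 707980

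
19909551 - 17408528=2501023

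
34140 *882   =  30111480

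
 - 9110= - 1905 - 7205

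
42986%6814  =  2102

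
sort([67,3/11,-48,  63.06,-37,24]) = [ - 48, - 37,3/11, 24, 63.06,67 ] 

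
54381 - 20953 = 33428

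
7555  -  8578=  - 1023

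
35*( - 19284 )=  - 674940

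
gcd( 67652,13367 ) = 1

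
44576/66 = 675 + 13/33 =675.39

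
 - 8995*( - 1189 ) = 10695055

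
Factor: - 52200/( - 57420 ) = 2^1*5^1 * 11^( - 1)= 10/11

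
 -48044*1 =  - 48044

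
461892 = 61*7572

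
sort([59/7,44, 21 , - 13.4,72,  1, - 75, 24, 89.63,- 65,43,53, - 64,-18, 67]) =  [ - 75, - 65 , - 64, - 18, - 13.4, 1,59/7, 21,  24,43, 44,  53  ,  67 , 72, 89.63 ]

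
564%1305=564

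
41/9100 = 41/9100 =0.00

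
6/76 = 3/38 = 0.08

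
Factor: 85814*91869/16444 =3941823183/8222 = 2^( - 1) *3^1*107^1*113^1*271^1*401^1*4111^( - 1)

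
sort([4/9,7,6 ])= [ 4/9, 6,7]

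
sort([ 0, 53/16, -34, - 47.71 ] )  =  [ -47.71,-34, 0, 53/16]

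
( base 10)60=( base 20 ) 30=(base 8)74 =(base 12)50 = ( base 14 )44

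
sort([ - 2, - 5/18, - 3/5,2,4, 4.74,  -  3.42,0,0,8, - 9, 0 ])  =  [ - 9,-3.42, - 2, - 3/5, - 5/18,  0, 0,0, 2, 4,4.74, 8 ]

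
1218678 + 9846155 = 11064833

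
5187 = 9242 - 4055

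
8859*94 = 832746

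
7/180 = 7/180 = 0.04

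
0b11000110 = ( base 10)198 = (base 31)6c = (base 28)72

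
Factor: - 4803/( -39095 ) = 3^1*5^( - 1)  *  7^( - 1)*1117^( - 1) * 1601^1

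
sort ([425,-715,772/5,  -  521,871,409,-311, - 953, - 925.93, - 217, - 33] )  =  [ - 953, - 925.93 , - 715, - 521, - 311 , - 217, -33 , 772/5,409, 425,871]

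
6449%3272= 3177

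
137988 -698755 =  - 560767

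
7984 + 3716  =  11700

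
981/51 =19 + 4/17= 19.24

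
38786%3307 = 2409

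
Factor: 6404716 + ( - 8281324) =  - 1876608 = - 2^7*3^4*181^1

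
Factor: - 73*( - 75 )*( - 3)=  - 16425 = - 3^2*5^2*73^1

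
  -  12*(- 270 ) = 3240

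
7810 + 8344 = 16154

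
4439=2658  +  1781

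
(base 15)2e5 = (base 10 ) 665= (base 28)nl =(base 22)185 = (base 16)299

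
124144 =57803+66341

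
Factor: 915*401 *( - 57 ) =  - 20914155 = - 3^2*5^1*19^1*61^1*401^1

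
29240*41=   1198840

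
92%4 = 0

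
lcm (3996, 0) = 0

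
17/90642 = 17/90642 = 0.00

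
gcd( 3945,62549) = 1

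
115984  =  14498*8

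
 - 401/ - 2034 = 401/2034 =0.20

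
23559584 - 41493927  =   - 17934343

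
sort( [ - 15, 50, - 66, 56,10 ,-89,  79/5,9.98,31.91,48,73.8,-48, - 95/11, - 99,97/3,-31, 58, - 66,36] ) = [ - 99, - 89, - 66,-66 , - 48, - 31,-15,-95/11,9.98,10, 79/5,31.91, 97/3,36,48,50,56,58, 73.8]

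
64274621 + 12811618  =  77086239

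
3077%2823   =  254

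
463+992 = 1455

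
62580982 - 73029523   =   - 10448541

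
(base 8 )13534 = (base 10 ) 5980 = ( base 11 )4547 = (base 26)8M0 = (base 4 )1131130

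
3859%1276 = 31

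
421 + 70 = 491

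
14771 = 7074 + 7697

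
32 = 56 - 24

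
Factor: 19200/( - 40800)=  -  8/17=- 2^3*17^ ( - 1) 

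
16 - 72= - 56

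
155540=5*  31108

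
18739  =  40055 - 21316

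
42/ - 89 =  - 1 + 47/89  =  - 0.47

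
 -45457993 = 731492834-776950827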